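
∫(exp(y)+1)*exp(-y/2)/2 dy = 2*sinh(y/2) + C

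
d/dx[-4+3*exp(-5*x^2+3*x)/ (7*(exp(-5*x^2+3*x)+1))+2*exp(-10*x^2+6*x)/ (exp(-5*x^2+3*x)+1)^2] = (-310*x*exp(-10*x^2 + 6*x) - 30*x*exp(-5*x^2 + 3*x) + 93*exp(-10*x^2 + 6*x) + 9*exp(-5*x^2 + 3*x))/(7*exp(9*x)*exp(-15*x^2) + 21*exp(6*x)*exp(-10*x^2) + 21*exp(3*x)*exp(-5*x^2) + 7)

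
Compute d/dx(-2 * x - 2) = -2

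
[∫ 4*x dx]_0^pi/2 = pi^2/2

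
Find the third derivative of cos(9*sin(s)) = 9*(27*sin(s)*cos(9*sin(s)) + 81*sin(9*sin(s))*cos(s)^2 + sin(9*sin(s)))*cos(s)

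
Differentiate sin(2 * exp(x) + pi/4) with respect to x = 2*exp(x)*cos(2*exp(x) + pi/4)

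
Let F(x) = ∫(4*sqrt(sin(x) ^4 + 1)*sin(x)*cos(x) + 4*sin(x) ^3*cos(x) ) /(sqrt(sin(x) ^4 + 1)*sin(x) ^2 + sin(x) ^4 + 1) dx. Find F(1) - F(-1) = 0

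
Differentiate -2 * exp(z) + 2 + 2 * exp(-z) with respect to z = (-2*exp(2*z) - 2)*exp(-z)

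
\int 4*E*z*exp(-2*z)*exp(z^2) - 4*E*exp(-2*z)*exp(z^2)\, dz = 2*exp((z - 1)^2) + C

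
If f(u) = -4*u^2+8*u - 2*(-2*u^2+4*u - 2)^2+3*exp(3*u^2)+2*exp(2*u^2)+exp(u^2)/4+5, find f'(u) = -32*u^3 + 96*u^2 + 18*u*exp(3*u^2) + 8*u*exp(2*u^2) + u*exp(u^2)/2 - 104*u + 40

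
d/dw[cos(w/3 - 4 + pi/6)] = -sin(w/3 - 4 + pi/6)/3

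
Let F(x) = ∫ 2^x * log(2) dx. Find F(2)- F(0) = 3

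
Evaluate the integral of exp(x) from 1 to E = -E + exp(E)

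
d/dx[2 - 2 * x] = -2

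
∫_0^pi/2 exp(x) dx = -1 + exp(pi/2)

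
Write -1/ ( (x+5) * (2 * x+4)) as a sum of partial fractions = 1/(6*(x + 5)) - 1/(6*(x + 2))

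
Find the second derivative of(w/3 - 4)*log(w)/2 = (w + 12)/(6*w^2)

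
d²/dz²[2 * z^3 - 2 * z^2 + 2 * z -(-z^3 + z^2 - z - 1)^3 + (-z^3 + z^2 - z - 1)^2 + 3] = 72*z^7 - 168*z^6 + 252*z^5 - 90*z^4 - 40*z^3 + 108*z^2 - 6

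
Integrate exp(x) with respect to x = exp(x) + C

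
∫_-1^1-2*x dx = 0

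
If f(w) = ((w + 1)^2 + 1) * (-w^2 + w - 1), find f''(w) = -12*w^2 - 6*w - 2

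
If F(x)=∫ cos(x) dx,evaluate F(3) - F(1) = -sin(1) + sin(3)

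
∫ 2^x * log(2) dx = 2^x + C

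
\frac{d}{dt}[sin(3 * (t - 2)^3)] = 9*(t - 2)^2*cos(3*t^3 - 18*t^2 + 36*t - 24)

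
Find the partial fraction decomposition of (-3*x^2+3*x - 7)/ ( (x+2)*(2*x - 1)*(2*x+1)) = 37/(12*(2*x + 1)) - 5/(4*(2*x - 1)) - 5/(3*(x + 2))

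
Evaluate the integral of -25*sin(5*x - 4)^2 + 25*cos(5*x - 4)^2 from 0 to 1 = 5*sin(2)/2 + 5*sin(8)/2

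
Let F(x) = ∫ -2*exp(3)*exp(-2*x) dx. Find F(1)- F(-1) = E - exp(5)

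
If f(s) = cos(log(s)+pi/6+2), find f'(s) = -sin(log(s) + pi/6 + 2)/s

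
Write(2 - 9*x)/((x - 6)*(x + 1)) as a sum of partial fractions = -11/(7*(x + 1)) - 52/(7*(x - 6))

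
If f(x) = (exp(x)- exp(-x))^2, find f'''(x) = (8*exp(4*x) - 8)*exp(-2*x)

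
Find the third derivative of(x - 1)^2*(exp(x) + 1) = x^2*exp(x) + 4*x*exp(x) + exp(x)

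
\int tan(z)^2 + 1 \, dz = tan(z) + C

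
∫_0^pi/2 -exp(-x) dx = -1 + exp(-pi/2)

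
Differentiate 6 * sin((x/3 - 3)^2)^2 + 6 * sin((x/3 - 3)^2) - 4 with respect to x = 4*x*sin(2*(x^2/9 - 2*x + 9))/3 + 4*x*cos(x^2/9 - 2*x + 9)/3 - 12*sin(2*(x^2/9 - 2*x + 9)) - 12*cos(x^2/9 - 2*x + 9)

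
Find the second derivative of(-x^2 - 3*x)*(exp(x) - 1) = -x^2*exp(x) - 7*x*exp(x) - 8*exp(x) + 2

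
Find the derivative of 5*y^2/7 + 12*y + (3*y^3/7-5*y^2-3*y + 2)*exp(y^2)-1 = 6*y^4*exp(y^2)/7 - 10*y^3*exp(y^2) - 33*y^2*exp(y^2)/7 - 6*y*exp(y^2) + 10*y/7 - 3*exp(y^2) + 12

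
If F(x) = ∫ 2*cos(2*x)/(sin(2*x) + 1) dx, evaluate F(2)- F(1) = log(sin(4) + 1) - log(sin(2) + 1)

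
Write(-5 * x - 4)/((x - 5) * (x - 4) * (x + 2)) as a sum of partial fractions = 1/(7*(x + 2)) + 4/(x - 4) - 29/(7*(x - 5))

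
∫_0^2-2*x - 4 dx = -12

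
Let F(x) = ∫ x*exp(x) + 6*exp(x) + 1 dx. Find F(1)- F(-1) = -4*exp(-1) + 2 + 6*E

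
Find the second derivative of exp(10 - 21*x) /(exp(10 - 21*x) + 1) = (-441*exp(21*x - 10) + 441*exp(42*x - 20))/(exp(-30)*exp(63*x) + 3*exp(-20)*exp(42*x) + 3*exp(-10)*exp(21*x) + 1)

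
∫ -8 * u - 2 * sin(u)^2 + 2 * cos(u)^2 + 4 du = -4*u^2 + 4*u + sin(2*u) + C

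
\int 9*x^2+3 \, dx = 3*x^3 + 3*x + C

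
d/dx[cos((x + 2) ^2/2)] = -(x + 2)*sin(x^2/2 + 2*x + 2)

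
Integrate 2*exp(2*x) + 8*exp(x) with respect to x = (exp(x) + 4)^2 + C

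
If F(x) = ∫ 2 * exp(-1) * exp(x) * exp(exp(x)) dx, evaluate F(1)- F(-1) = -2*exp(-1 + exp(-1)) + 2*exp(-1 + E)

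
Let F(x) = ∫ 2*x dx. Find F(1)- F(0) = 1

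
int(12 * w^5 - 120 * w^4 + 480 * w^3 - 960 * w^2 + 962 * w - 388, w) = 2*w^6 - 24*w^5 + 120*w^4 - 320*w^3 + 481*w^2 - 388*w + C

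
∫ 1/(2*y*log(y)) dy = log(log(y)/2)/2 + C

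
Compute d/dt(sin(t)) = cos(t)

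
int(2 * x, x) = x^2 + C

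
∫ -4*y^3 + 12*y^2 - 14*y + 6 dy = -y^4 + 4*y^3 - 7*y^2 + 6*y + C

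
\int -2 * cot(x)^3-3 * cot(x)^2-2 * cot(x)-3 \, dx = (cot(x) + 3)*cot(x) + C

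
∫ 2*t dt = t^2 + C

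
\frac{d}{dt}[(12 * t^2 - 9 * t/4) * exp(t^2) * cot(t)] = 3*(8*t^3/tan(t) - 3*t^2/(2*tan(t)) - 4*t^2/sin(t)^2 + 8*t/tan(t) + 3*t/(4*sin(t)^2) - 3/(4*tan(t)))*exp(t^2)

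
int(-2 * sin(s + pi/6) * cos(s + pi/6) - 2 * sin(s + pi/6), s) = (cos(s + pi/6) + 1)^2 + C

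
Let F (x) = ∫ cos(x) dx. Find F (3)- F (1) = -sin(1) + sin(3)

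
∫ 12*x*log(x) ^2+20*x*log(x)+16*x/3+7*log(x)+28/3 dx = x*(2*x*(3*log(x) + 1)^2 + 21*log(x) + 7)/3 + C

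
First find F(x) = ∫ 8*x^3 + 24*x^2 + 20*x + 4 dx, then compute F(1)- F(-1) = 24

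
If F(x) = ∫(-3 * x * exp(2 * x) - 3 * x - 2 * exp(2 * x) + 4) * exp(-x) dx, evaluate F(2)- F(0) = -5*exp(2) + 5*exp(-2)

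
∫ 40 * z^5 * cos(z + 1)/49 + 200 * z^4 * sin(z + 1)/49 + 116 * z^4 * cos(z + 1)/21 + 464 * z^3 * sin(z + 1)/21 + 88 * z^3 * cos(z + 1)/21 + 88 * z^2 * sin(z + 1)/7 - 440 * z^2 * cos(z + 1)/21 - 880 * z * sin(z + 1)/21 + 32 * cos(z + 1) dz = (40*z^5/49 + 116*z^4/21 + 88*z^3/21 - 440*z^2/21 + 32)*sin(z + 1) + C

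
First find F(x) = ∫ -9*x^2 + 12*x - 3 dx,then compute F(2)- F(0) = -6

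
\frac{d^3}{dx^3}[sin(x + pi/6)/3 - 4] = -cos(x + pi/6)/3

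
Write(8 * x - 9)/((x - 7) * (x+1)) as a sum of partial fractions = 17/(8*(x + 1)) + 47/(8*(x - 7))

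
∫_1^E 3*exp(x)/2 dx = -3*E/2 + 3*exp(E)/2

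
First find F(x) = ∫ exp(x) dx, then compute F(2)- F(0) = -1 + exp(2)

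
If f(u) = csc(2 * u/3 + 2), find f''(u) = 4*(-1 + 2/sin(2*u/3 + 2)^2)/(9*sin(2*u/3 + 2))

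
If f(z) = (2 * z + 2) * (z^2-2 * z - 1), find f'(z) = 6*z^2 - 4*z - 6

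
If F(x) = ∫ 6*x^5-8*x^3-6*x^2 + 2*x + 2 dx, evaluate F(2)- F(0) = 24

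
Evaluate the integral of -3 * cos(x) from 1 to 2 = -3*sin(2) + 3*sin(1)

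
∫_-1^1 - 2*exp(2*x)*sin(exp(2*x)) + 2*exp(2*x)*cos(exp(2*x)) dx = sqrt(2)*(-sin(exp(-2) + pi/4) + sin(pi/4 + exp(2)))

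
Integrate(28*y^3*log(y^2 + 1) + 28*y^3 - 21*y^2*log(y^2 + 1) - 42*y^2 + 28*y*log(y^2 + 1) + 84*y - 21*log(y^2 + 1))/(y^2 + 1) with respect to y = 7*(2*y^2 - 3*y + 6)*log(y^2 + 1) + C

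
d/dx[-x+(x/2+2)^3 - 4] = 3*x^2/8 + 3*x + 5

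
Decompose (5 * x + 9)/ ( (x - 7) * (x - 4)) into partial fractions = -29/(3*(x - 4)) + 44/(3*(x - 7))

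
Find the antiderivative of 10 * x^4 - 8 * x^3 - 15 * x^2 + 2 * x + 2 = 2*x^5 - 2*x^4 - 5*x^3 + x^2 + 2*x + C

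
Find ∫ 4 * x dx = 2*x^2 + C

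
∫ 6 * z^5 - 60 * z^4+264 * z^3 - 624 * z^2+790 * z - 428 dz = z^6 - 12*z^5 + 66*z^4 - 208*z^3 + 395*z^2 - 428*z + C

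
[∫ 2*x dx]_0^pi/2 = pi^2/4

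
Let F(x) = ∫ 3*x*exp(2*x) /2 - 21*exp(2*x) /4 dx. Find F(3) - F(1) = -3*exp(6)/4 + 9*exp(2)/4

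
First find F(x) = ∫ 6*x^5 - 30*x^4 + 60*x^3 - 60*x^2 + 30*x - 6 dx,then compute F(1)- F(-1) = -64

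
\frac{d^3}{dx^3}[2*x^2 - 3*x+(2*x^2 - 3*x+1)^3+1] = 960*x^3 - 2160*x^2 + 1584*x - 378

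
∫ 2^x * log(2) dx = 2^x + C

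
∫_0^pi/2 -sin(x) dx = -1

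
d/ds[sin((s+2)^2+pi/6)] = 2*(s + 2)*cos(s^2 + 4*s + pi/6 + 4)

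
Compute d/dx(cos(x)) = -sin(x)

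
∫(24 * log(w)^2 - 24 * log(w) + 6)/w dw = (2*log(w) - 1)^3 + C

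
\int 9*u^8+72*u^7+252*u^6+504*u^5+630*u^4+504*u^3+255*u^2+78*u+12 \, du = u^9 + 9*u^8 + 36*u^7 + 84*u^6 + 126*u^5 + 126*u^4 + 85*u^3 + 39*u^2 + 12*u + C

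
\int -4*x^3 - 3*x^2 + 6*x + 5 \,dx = -x^4 - x^3 + 3*x^2 + 5*x + C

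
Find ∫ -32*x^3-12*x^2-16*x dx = -8*x^4 - 4*x^3 - 8*x^2 + C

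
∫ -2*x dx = -x^2 + C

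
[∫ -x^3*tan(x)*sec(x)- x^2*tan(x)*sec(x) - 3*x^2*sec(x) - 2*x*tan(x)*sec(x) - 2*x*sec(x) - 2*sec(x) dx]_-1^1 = -6*sec(1)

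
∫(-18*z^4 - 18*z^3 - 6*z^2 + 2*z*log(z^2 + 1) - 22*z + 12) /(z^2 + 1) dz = -3*z*(2*z^2 + 3*z - 4) + log(z^2 + 1)^2/2 - 2*log(z^2 + 1) + C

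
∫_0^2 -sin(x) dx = -1 + cos(2)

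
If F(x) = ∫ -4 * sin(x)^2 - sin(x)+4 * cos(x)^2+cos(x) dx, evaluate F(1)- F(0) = -1 + sqrt(2)*sin(pi/4 + 1) + 2*sin(2)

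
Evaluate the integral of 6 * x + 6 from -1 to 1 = 12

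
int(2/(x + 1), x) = 2*log(x + 1) + C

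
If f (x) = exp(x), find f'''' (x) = exp(x)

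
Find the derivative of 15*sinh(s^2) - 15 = 30*s*cosh(s^2)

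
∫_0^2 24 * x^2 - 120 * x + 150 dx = 124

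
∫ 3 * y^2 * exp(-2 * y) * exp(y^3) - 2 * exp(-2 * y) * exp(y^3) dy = exp(y*(y^2 - 2)) + C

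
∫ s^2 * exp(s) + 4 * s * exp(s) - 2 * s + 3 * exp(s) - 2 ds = (s + 1)^2*(exp(s) - 1) + C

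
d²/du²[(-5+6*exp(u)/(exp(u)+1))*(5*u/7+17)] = (-30*u*exp(2*u) + 30*u*exp(u) - 654*exp(2*u) + 774*exp(u))/(7*exp(3*u) + 21*exp(2*u) + 21*exp(u) + 7)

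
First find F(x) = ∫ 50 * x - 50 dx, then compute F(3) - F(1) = 100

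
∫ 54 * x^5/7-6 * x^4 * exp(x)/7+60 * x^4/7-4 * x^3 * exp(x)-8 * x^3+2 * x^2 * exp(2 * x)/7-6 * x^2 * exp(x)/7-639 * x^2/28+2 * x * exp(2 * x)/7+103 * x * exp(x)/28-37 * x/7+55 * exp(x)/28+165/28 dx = -3*x^3/4 - x^2/2 + x*exp(x)/4 + 3*x/4 + (-3*x^3 - 2*x^2 + x*exp(x) + 3*x + 6)^2/7 + C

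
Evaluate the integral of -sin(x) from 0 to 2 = -1 + cos(2)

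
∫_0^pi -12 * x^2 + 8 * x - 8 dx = -4*pi^3 - 8*pi + 4*pi^2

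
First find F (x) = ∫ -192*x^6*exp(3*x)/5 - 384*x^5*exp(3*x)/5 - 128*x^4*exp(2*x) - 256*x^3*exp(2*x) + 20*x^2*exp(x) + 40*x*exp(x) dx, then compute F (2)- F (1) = -4096*exp(6)/5 - 1024*exp(4) - 20*E + 64*exp(3)/5 + 144*exp(2)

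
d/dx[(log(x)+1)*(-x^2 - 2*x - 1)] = (-2*x^2*log(x) - 3*x^2 - 2*x*log(x) - 4*x - 1)/x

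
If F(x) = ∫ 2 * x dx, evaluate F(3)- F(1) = 8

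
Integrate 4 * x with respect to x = 2*x^2 + C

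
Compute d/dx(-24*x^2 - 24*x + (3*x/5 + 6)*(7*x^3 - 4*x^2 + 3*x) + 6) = 84*x^3/5 + 594*x^2/5 - 462*x/5 - 6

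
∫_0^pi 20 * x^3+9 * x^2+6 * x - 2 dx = (-2 + 5*pi)*(pi + pi^2 + pi^3)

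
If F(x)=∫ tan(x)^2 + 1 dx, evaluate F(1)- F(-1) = 2*tan(1)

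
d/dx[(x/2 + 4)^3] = 3*x^2/8 + 6*x + 24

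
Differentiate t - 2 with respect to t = 1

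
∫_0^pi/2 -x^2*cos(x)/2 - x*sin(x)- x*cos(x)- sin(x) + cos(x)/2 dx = -pi/2 - pi^2/8 + 1/2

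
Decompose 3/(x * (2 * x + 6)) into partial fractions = -1/(2*(x + 3)) + 1/(2*x)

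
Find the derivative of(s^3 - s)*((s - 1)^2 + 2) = 5*s^4 - 8*s^3 + 6*s^2 + 4*s - 3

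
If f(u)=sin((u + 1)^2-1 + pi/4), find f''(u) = -4*u^2*sin(u^2 + 2*u + pi/4) - 8*u*sin(u^2 + 2*u + pi/4) - 3*sqrt(2)*sin(u*(u + 2)) - sqrt(2)*cos(u*(u + 2))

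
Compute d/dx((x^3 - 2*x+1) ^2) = 6*x^5 - 16*x^3 + 6*x^2 + 8*x - 4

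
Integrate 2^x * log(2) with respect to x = 2^x + C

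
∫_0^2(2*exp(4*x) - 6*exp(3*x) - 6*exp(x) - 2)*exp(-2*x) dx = -9 + (-3 - exp(-2) + exp(2))^2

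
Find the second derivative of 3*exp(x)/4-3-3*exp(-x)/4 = (3*exp(2*x) - 3)*exp(-x)/4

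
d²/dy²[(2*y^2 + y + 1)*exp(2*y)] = 8*y^2*exp(2*y) + 20*y*exp(2*y) + 12*exp(2*y)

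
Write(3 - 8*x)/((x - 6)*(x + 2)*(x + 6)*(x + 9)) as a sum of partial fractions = -5/(21*(x + 9)) + 17/(48*(x + 6)) - 19/(224*(x + 2)) - 1/(32*(x - 6))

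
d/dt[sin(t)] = cos(t)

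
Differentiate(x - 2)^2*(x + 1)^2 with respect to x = 4*x^3 - 6*x^2 - 6*x + 4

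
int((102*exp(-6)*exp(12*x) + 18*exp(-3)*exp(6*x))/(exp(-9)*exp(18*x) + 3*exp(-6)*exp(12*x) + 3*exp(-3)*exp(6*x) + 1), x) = (14*exp(12*x) + 11*exp(6*x + 3) + 4*exp(6))/(exp(12*x) + 2*exp(6*x + 3) + exp(6)) + C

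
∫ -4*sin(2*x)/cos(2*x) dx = 2*log(cos(2*x)) + C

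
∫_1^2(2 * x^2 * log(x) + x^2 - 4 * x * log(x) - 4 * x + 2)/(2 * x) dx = -log(2)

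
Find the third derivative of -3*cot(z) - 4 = 18*cot(z)^4 + 24*cot(z)^2 + 6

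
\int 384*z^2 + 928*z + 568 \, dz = 128*z^3 + 464*z^2 + 568*z + C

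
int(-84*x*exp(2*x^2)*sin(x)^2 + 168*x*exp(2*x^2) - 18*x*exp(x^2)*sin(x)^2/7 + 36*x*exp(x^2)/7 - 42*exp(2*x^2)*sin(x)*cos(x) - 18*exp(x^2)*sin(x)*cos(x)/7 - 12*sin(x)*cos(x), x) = (sin(x)^2 - 2)*(-21*exp(2*x^2) - 9*exp(x^2)/7 - 6) + C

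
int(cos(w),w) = sin(w) + C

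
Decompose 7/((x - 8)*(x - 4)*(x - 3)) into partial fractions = 7/(5*(x - 3)) - 7/(4*(x - 4)) + 7/(20*(x - 8))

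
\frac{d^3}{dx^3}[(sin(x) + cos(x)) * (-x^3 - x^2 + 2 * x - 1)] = sqrt(2)*x^3*cos(x + pi/4) + 8*x^2*sin(x) + 10*x^2*cos(x) + 26*x*sin(x) - 14*x*cos(x) - 7*sin(x) - 17*cos(x)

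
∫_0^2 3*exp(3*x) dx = -1 + exp(6)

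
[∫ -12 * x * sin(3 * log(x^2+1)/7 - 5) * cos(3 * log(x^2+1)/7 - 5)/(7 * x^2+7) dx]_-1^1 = 0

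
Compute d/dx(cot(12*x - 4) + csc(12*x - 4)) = -12*cot(12*x - 4)^2 - 12*cot(12*x - 4)*csc(12*x - 4) - 12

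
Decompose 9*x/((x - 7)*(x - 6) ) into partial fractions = -54/(x - 6) + 63/(x - 7)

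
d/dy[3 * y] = 3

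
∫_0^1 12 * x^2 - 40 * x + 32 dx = 16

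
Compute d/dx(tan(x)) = cos(x)^(-2)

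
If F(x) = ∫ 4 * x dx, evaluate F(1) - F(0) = 2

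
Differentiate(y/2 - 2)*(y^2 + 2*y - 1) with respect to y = 3*y^2/2 - 2*y - 9/2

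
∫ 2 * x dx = x^2 + C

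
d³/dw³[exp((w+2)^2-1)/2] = 4*w^3*exp(w^2 + 4*w + 3) + 24*w^2*exp(w^2 + 4*w + 3) + 54*w*exp(w^2 + 4*w + 3) + 44*exp(w^2 + 4*w + 3)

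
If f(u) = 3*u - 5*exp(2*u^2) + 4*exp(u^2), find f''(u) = -80*u^2*exp(2*u^2) + 16*u^2*exp(u^2) - 20*exp(2*u^2) + 8*exp(u^2)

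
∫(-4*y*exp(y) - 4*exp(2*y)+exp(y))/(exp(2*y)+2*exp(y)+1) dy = ((5 - 4*y)*exp(y) + exp(y) + 1)/(exp(y) + 1) + C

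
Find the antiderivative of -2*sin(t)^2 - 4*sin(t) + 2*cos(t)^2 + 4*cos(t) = (sqrt(2)*sin(t + pi/4) + 2)^2 + C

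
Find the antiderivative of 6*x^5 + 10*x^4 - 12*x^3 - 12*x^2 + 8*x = x^6 + 2*x^5 - 3*x^4 - 4*x^3 + 4*x^2 + C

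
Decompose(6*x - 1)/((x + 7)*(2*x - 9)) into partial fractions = 52/(23*(2*x - 9)) + 43/(23*(x + 7))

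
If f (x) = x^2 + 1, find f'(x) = 2*x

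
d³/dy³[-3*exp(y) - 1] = -3*exp(y)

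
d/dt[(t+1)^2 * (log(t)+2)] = (2*t^2*log(t) + 5*t^2 + 2*t*log(t) + 6*t + 1)/t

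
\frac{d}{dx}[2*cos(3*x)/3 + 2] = -2*sin(3*x)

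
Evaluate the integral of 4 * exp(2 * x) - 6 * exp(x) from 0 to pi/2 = -2*exp(pi/2) + 2 + 2*(-1 + exp(pi/2))^2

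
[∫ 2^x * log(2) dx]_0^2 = 3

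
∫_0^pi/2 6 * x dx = 3*pi^2/4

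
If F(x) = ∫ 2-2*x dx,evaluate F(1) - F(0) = 1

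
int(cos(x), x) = sin(x) + C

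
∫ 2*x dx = x^2 + C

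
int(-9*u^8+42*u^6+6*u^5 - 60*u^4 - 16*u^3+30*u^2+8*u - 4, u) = -u^9 + 6*u^7 + u^6 - 12*u^5 - 4*u^4 + 10*u^3 + 4*u^2 - 4*u + C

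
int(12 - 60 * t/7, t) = -30*t^2/7 + 12*t + C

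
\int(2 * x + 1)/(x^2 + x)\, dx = log(x*(x + 1)) + C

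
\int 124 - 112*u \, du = -56*u^2 + 124*u + C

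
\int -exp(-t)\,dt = exp(-t) + C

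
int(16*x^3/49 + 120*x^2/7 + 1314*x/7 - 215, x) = 4*x^4/49 + 40*x^3/7 + 657*x^2/7 - 215*x + C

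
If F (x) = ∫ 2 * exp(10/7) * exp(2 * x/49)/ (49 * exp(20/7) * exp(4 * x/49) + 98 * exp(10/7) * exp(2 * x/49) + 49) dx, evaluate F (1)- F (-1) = -exp(68/49)/(1 + exp(68/49)) + exp(72/49)/(1 + exp(72/49))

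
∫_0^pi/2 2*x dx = pi^2/4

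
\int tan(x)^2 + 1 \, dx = tan(x) + C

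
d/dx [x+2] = 1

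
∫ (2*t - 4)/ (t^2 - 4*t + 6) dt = log((t - 2)^2 + 2) + C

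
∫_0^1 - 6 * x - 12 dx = -15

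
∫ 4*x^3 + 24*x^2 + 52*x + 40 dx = x^4 + 8*x^3 + 26*x^2 + 40*x + C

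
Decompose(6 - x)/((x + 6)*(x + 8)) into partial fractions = -7/(x + 8) + 6/(x + 6)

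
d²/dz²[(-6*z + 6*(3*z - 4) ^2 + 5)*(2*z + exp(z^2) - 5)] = 216*z^4*exp(z^2) - 600*z^3*exp(z^2) + 944*z^2*exp(z^2) - 900*z*exp(z^2) + 648*z + 310*exp(z^2) - 1140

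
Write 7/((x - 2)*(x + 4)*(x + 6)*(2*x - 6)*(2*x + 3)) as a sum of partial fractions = 8/(405*(2*x + 3)) + 7/(2592*(x + 6)) - 1/(120*(x + 4)) - 1/(96*(x - 2)) + 1/(162*(x - 3))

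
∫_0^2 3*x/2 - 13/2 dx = -10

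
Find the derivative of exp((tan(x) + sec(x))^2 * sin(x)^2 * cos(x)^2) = 2*(2*sin(x)^2 + 3*sin(x) + 1)*exp(sin(x)^2)*exp(2*sin(x)^3)*exp(sin(x)^4)*sin(x)*cos(x)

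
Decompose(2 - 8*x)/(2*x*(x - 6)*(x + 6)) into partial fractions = 25/(72*(x + 6)) - 23/(72*(x - 6)) - 1/(36*x)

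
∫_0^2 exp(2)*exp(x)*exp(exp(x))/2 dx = -exp(3)/2 + exp(2 + exp(2))/2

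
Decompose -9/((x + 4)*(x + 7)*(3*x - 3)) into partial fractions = -1/(8*(x + 7)) + 1/(5*(x + 4)) - 3/(40*(x - 1))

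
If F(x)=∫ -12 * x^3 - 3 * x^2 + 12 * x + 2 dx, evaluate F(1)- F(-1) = 2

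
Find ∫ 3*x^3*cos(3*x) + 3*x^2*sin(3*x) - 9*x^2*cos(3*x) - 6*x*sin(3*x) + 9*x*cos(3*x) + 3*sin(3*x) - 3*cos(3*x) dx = (x - 1)^3*sin(3*x) + C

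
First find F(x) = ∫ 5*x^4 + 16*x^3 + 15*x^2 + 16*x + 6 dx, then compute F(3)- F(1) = 768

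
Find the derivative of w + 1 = 1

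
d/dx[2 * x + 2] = 2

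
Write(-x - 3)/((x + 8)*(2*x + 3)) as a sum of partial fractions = -3/(13*(2*x + 3)) - 5/(13*(x + 8))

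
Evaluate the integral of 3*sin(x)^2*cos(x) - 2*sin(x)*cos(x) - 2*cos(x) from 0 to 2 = (-2 - sin(2) + sin(2)^2)*sin(2)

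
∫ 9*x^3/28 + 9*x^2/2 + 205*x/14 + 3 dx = 9*x^4/112 + 3*x^3/2 + 205*x^2/28 + 3*x + C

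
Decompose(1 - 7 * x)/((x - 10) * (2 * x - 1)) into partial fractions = 5/(19*(2*x - 1)) - 69/(19*(x - 10))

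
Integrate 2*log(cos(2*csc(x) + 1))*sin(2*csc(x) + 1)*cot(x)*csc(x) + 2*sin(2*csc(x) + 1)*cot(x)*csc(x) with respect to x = log(cos(2*csc(x) + 1))*cos(2*csc(x) + 1) + C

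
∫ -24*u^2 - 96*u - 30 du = -8*u^3 - 48*u^2 - 30*u + C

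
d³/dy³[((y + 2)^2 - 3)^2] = 24*y + 48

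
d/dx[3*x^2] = 6*x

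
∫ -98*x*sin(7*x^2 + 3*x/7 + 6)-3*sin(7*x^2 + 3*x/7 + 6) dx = 7*cos(7*x^2 + 3*x/7 + 6) + C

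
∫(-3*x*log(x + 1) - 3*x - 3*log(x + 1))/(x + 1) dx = -3*x*log(x + 1) + C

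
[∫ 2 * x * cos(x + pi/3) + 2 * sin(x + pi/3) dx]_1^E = 2*E*sin(pi/3 + E) - 2*sin(1 + pi/3)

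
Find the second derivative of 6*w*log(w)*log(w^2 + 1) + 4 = (12*w^4*log(w) + 6*w^4*log(w^2 + 1) + 24*w^4 + 36*w^2*log(w) + 12*w^2*log(w^2 + 1) + 24*w^2 + 6*log(w^2 + 1))/(w^5 + 2*w^3 + w)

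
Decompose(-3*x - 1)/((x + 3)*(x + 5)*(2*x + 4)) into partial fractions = 7/(6*(x + 5)) - 2/(x + 3) + 5/(6*(x + 2))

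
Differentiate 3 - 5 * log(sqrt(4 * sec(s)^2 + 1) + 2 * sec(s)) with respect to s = -10*(sqrt(4*tan(s)^2 + 5)*sin(s) + 2*tan(s))/(2*sqrt(4*tan(s)^2 + 5)*cos(s) + cos(s)^2 + 4)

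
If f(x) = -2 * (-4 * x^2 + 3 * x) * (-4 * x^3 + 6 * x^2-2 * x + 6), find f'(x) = -160*x^4 + 288*x^3 - 156*x^2 + 120*x - 36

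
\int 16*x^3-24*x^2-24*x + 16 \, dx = 4*x^4 - 8*x^3 - 12*x^2 + 16*x + C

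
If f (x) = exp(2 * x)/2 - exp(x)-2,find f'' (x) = 2*exp(2*x) - exp(x)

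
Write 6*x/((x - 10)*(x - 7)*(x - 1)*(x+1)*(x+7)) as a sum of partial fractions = -1/(272*(x + 7)) + 1/(176*(x + 1)) + 1/(144*(x - 1)) - 1/(48*(x - 7)) + 20/(1683*(x - 10))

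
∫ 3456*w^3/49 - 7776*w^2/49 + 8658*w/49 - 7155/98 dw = 864*w^4/49 - 2592*w^3/49 + 4329*w^2/49 - 7155*w/98 + C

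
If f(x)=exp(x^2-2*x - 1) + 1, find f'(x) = (2*x - 2)*exp(x^2 - 2*x - 1)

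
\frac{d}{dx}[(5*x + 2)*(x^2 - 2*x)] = 15*x^2 - 16*x - 4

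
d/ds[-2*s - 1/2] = -2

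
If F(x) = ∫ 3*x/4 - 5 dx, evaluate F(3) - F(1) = -7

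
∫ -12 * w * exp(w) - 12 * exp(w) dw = -12*w*exp(w) + C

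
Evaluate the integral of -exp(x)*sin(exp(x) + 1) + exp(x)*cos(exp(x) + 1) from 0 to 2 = sqrt(2)*(-sin(pi/4 + 2) + sin(pi/4 + 1 + exp(2)))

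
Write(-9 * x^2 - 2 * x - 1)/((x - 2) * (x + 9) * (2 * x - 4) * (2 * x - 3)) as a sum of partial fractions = -97/(21*(2*x - 3)) + 356/(2541*(x + 9)) + 525/(242*(x - 2)) - 41/(22*(x - 2)^2)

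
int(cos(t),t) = sin(t) + C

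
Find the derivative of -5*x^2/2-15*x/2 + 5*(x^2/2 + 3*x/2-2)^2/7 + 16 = 5*x^3/7 + 45*x^2/14 - 65*x/14 - 165/14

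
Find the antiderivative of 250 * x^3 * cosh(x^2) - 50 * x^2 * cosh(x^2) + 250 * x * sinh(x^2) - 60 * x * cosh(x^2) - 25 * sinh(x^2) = 5*(5*x - 3)*(5*x + 2)*sinh(x^2) + C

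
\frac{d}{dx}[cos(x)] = -sin(x)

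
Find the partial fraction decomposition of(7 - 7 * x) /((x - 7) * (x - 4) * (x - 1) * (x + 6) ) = -7/(130*(x + 6)) + 7/(30*(x - 4)) - 7/(39*(x - 7))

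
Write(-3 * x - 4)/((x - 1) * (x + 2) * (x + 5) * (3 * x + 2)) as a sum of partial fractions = 27/(130*(3*x + 2)) - 11/(234*(x + 5)) + 1/(18*(x + 2)) - 7/(90*(x - 1))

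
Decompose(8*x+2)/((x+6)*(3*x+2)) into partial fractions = -5/(8*(3*x + 2)) + 23/(8*(x + 6))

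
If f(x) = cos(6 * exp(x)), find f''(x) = -6*(6*exp(x)*cos(6*exp(x)) + sin(6*exp(x)))*exp(x)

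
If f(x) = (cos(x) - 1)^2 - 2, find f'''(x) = 2*(4*cos(x) - 1)*sin(x)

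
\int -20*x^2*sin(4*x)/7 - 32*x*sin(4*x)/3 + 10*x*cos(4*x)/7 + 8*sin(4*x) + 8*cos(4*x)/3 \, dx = (5*x^2/7 + 8*x/3 - 2)*cos(4*x) + C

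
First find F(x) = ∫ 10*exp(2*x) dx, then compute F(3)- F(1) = -5*exp(2) + 5*exp(6)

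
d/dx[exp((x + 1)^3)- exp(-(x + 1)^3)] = (3*x^2*exp(2*x^3 + 6*x^2 + 6*x + 2) + 3*x^2 + 6*x*exp(2*x^3 + 6*x^2 + 6*x + 2) + 6*x + 3*exp(2*x^3 + 6*x^2 + 6*x + 2) + 3)*exp(-x^3 - 3*x^2 - 3*x - 1)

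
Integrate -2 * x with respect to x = -x^2 + C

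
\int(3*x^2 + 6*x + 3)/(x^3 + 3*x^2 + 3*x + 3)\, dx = log((x + 1)^3 + 2) + C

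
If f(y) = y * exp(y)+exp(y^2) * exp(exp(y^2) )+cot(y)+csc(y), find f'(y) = y*exp(y) + 2*y*exp(y^2 + exp(y^2)) + 2*y*exp(2*y^2 + exp(y^2)) + exp(y) - cot(y)^2 - cot(y)*csc(y) - 1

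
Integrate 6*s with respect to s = 3*s^2 + C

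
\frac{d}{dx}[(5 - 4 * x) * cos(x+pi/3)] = 4*x*sin(x + pi/3) - 5*sin(x + pi/3) - 4*cos(x + pi/3)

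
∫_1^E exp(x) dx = -E + exp(E)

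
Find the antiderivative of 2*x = x^2 + C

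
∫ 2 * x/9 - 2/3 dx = x^2/9 - 2*x/3 + C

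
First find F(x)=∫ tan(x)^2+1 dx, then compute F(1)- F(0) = tan(1)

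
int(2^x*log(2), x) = 2^x + C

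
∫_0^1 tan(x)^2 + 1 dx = tan(1)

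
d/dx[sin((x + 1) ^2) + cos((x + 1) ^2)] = -2*x*sin(x^2 + 2*x + 1) + 2*x*cos(x^2 + 2*x + 1) - 2*sin(x^2 + 2*x + 1) + 2*cos(x^2 + 2*x + 1)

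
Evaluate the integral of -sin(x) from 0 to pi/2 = -1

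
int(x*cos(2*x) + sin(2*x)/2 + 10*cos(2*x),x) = (x/2 + 5)*sin(2*x) + C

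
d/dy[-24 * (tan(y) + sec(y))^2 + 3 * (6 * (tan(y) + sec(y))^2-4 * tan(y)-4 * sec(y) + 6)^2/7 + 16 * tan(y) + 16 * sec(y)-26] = 16*(sin(y) + 1)^2*(3*sin(y)^2/cos(y)^2 - 25*sin(y)/(7*cos(y)) + 54*sin(y)/(7*cos(y)^2) + 6/7 - 29/(7*cos(y)) + 33/(7*cos(y)^2))/cos(y)^3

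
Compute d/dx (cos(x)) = -sin(x)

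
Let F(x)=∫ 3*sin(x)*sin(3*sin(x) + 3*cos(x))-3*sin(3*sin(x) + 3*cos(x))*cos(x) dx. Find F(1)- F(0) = cos(3*cos(1) + 3*sin(1)) - cos(3)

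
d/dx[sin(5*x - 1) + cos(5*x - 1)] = 5*sqrt(2)*cos(5*x - 1 + pi/4)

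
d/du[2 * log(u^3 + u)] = (6*u^2 + 2)/(u^3 + u)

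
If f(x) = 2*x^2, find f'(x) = 4*x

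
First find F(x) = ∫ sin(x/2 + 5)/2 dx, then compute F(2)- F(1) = -cos(6) + cos(11/2)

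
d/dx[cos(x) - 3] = -sin(x)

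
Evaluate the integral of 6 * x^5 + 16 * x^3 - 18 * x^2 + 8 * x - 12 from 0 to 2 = 72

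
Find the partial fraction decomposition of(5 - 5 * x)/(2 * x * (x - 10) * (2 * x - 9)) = 35/(99*(2*x - 9)) - 9/(44*(x - 10)) + 1/(36*x)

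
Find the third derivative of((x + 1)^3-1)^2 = 120*x^3 + 360*x^2 + 360*x + 108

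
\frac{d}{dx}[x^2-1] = 2*x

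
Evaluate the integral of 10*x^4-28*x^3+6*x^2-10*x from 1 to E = (-2 + (-2 + E)^2)*(1 + 2*E + exp(2) + 2*exp(3)) + 6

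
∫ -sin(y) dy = cos(y) + C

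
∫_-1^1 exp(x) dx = E - exp(-1)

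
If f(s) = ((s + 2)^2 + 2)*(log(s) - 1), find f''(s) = (2*s^2*log(s) + s^2 + 4*s - 6)/s^2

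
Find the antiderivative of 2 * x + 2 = x^2 + 2*x + C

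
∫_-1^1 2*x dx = 0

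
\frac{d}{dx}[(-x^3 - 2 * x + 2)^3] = -9*x^8 - 42*x^6 + 36*x^5 - 60*x^4 + 96*x^3 - 60*x^2 + 48*x - 24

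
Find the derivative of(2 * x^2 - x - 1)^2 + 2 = 16*x^3 - 12*x^2 - 6*x + 2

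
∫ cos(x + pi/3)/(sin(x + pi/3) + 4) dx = log(sin(x + pi/3) + 4) + C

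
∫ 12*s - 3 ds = 6*s^2 - 3*s + C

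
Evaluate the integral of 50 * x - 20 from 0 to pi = -4 + (-2 + 5*pi)^2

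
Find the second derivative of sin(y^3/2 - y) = -9*y^4*sin(y^3/2 - y)/4 + 3*y^2*sin(y^3/2 - y) + 3*y*cos(y^3/2 - y) - sin(y^3/2 - y)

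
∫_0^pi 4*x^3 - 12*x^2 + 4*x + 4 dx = -1 + (-2 + (-1 + pi)^2)^2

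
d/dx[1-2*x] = -2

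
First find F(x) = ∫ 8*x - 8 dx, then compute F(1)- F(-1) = -16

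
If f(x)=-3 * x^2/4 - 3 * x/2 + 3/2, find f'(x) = -3*x/2 - 3/2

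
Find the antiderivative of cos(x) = sin(x) + C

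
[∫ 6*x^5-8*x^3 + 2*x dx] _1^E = (-E + exp(3))^2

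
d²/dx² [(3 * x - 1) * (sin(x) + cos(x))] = -3*x*sin(x) - 3*x*cos(x) - 5*sin(x) + 7*cos(x)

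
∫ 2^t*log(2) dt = 2^t + C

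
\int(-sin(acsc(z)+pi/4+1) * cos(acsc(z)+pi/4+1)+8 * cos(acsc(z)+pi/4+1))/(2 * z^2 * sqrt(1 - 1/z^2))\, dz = (sin(acsc(z) + pi/4 + 1) - 16)*sin(acsc(z) + pi/4 + 1)/4 + C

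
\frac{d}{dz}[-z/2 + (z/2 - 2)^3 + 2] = 3*z^2/8 - 3*z + 11/2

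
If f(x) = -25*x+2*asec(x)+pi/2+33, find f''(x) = (2 - 4*x^2)/(x^5*sqrt(1 - 1/x^2) - x^3*sqrt(1 - 1/x^2))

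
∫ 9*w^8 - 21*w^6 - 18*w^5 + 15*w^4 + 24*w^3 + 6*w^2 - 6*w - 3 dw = w^9 - 3*w^7 - 3*w^6 + 3*w^5 + 6*w^4 + 2*w^3 - 3*w^2 - 3*w + C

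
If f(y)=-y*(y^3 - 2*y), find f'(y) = -4*y^3 + 4*y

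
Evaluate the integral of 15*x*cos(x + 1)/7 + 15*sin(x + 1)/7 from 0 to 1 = 15*sin(2)/7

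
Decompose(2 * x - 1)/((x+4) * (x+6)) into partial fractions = 13/(2*(x + 6)) - 9/(2*(x + 4))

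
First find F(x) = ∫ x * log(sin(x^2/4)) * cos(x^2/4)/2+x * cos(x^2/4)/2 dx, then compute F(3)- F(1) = log(sin(9/4))*sin(9/4) - log(sin(1/4))*sin(1/4)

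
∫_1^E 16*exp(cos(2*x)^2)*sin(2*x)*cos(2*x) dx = -4*exp(cos(2*E)^2) + 4*exp(cos(2)^2)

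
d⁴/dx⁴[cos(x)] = cos(x)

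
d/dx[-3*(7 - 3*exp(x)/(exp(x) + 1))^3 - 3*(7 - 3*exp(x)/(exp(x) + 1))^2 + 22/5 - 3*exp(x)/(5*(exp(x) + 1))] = (2517*exp(3*x) + 8544*exp(2*x) + 7242*exp(x))/(5*exp(4*x) + 20*exp(3*x) + 30*exp(2*x) + 20*exp(x) + 5)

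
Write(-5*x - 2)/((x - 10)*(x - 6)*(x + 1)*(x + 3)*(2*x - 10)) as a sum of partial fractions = 1/(288*(x + 3)) - 1/(616*(x + 1)) - 9/(160*(x - 5)) + 4/(63*(x - 6)) - 1/(110*(x - 10))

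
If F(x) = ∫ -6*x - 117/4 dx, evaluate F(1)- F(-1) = -117/2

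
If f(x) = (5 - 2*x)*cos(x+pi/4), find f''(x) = 2*x*cos(x + pi/4) + 4*sin(x + pi/4) - 5*cos(x + pi/4)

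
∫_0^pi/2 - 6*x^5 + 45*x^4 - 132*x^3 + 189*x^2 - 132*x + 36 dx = (-pi^2/4 - 2 + 3*pi/2)^3 + 8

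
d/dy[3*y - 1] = 3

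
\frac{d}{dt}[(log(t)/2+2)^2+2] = (log(t) + 4)/(2*t)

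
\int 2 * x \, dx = x^2 + C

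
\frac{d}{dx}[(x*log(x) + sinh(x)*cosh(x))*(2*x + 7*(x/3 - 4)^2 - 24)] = 7*x^2*log(x)/3 + 7*x^2*cosh(2*x)/9 + 7*x^2/9 - 100*x*log(x)/3 + 7*x*sinh(2*x)/9 - 50*x*cosh(2*x)/3 - 50*x/3 + 88*log(x) - 25*sinh(2*x)/3 + 88*cosh(2*x) + 88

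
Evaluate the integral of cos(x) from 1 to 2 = -sin(1) + sin(2)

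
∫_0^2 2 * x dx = 4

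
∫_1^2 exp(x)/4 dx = -E/4 + exp(2)/4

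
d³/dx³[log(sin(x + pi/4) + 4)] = 2*(cos(2*x) - 7*cos(x + pi/4))/(sin(x + pi/4) + 4)^3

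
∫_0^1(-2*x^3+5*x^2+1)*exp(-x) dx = -1 + 6*exp(-1)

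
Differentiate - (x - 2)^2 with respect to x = 4 - 2*x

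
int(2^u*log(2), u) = 2^u + C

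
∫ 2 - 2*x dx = -x^2 + 2*x + C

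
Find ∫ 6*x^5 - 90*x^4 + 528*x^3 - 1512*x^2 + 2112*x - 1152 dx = x^6 - 18*x^5 + 132*x^4 - 504*x^3 + 1056*x^2 - 1152*x + C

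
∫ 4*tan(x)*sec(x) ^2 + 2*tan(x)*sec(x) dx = 2*(sec(x) + 1)*sec(x) + C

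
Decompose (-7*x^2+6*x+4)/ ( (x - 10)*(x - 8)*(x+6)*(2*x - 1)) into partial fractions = 14/(1235*(2*x - 1)) + 71/(728*(x + 6)) + 33/(35*(x - 8)) - 159/(152*(x - 10))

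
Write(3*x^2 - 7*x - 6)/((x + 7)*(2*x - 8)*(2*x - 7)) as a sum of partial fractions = -25/(42*(2*x - 7)) + 95/(231*(x + 7)) + 7/(11*(x - 4))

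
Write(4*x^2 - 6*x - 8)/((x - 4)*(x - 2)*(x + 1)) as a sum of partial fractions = 2/(15*(x + 1)) + 2/(3*(x - 2)) + 16/(5*(x - 4))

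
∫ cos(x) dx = sin(x) + C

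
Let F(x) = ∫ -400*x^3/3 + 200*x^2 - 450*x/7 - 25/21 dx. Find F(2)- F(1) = -2750/21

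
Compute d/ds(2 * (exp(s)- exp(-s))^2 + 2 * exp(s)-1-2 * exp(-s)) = (4*exp(4*s) + 2*exp(3*s) + 2*exp(s) - 4)*exp(-2*s)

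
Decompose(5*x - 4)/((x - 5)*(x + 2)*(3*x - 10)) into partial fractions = -57/(40*(3*x - 10)) - 1/(8*(x + 2)) + 3/(5*(x - 5))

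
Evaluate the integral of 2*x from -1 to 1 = 0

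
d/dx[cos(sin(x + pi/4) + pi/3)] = -sin(sin(x + pi/4) + pi/3)*cos(x + pi/4)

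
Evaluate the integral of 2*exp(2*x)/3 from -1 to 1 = -exp(-2)/3 + exp(2)/3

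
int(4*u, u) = 2*u^2 + C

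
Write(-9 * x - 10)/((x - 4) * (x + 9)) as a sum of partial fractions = -71/(13*(x + 9)) - 46/(13*(x - 4))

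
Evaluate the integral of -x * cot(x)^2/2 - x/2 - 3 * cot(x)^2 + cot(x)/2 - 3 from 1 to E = (E/2 + 3)*cot(E) - 7*cot(1)/2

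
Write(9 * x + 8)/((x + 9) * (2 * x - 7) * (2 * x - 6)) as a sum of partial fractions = 79/(25*(2*x - 7)) - 73/(600*(x + 9)) - 35/(24*(x - 3))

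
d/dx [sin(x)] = cos(x)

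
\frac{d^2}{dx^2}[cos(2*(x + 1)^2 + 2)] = -16*x^2*cos(2*x^2 + 4*x + 4) - 32*x*cos(2*x^2 + 4*x + 4) - 4*sin(2*x^2 + 4*x + 4) - 16*cos(2*x^2 + 4*x + 4)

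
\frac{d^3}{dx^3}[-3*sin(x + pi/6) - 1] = 3*cos(x + pi/6)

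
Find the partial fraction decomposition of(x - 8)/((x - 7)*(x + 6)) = 14/(13*(x + 6)) - 1/(13*(x - 7))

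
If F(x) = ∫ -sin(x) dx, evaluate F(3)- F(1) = cos(3) - cos(1)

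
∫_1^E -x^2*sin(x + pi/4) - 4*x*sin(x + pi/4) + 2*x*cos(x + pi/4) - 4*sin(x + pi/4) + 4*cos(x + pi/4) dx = (2 + E)^2*cos(pi/4 + E) - 9*cos(pi/4 + 1)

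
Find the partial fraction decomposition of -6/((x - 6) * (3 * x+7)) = 18/(25*(3*x + 7)) - 6/(25*(x - 6))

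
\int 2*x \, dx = x^2 + C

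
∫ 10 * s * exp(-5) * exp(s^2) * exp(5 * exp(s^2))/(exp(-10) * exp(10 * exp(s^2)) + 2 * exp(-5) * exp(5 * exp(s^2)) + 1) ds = exp(5*exp(s^2))/(exp(5*exp(s^2)) + exp(5)) + C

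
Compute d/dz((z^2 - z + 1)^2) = 4*z^3 - 6*z^2 + 6*z - 2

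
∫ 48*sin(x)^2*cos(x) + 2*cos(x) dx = 16*sin(x)^3 + 2*sin(x) + C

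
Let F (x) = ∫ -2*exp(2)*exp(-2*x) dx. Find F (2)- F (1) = -1 + exp(-2)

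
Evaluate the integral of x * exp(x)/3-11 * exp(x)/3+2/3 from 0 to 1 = 14/3 - 11*E/3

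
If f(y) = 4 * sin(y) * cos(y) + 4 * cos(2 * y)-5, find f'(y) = -8*sin(2*y) + 4*cos(2*y)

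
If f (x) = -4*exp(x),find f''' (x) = -4*exp(x)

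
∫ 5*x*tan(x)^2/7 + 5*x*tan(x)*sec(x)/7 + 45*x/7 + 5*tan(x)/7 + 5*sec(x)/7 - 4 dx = x*(20*x + 5*tan(x) + 5*sec(x) - 28)/7 + C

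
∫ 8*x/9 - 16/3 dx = 4*x^2/9 - 16*x/3 + C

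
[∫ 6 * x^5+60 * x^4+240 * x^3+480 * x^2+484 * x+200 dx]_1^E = -747 + 2*(2 + E)^2 + (2 + E)^6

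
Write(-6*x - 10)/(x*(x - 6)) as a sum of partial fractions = -23/(3*(x - 6)) + 5/(3*x)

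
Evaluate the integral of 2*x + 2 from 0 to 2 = 8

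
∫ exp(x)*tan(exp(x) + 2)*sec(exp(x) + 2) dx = sec(exp(x) + 2) + C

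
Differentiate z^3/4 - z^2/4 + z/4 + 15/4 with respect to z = 3*z^2/4 - z/2 + 1/4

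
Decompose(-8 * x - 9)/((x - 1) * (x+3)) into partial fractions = -15/(4*(x + 3)) - 17/(4*(x - 1))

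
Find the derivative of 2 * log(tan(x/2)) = 2/sin(x)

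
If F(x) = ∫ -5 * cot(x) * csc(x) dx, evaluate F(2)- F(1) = -5*csc(1) + 5*csc(2)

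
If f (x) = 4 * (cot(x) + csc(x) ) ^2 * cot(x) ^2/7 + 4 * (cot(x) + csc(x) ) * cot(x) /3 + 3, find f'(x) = 4*(1 + 4*cos(x)/sin(x)^2 + 4/sin(x)^2 - 12*cos(x)^2/sin(x)^4 - 24*cos(x)/sin(x)^4 - 12/sin(x)^4)/(21*sin(x))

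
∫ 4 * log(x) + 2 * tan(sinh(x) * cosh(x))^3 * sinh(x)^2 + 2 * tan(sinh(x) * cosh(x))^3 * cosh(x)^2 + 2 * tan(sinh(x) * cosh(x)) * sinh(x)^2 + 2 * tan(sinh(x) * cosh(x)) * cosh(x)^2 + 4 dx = 4*x*log(x) + tan(sinh(2*x)/2)^2 + C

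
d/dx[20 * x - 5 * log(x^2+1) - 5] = (20*x^2 - 10*x + 20)/(x^2 + 1)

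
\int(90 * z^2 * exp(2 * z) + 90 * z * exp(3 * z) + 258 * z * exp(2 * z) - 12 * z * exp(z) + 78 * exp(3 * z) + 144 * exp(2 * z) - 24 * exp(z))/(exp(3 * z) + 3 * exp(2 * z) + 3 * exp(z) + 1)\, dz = (45*(z + 1)^2*exp(2*z) - 12*(z + 1)*(exp(z) + 1)*exp(z) + 7*(exp(z) + 1)^2)/(exp(z) + 1)^2 + C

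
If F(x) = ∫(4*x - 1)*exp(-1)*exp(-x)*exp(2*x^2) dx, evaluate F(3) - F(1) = -1 + exp(14)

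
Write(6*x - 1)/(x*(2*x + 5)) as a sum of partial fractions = 32/(5*(2*x + 5)) - 1/(5*x)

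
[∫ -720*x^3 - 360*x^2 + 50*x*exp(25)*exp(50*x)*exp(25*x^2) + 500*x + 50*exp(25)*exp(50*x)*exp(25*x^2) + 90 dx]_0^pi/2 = -exp(25) - 5*(-5 + pi + 3*pi^2/2)^2 - 15*pi^2/2 - 5*pi + 125 + exp((5 + 5*pi/2)^2)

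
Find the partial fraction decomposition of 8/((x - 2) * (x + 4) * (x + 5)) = 8/(7*(x + 5)) - 4/(3*(x + 4)) + 4/(21*(x - 2))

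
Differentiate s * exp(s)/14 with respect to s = s*exp(s)/14 + exp(s)/14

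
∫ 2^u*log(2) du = 2^u + C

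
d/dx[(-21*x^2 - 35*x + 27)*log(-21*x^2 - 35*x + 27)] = -42*x*log(-21*x^2 - 35*x + 27) - 42*x - 35*log(-21*x^2 - 35*x + 27) - 35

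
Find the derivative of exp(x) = exp(x)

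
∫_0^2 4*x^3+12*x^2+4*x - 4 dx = 48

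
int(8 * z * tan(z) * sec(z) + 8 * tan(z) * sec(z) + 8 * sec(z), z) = (8*z + 8)/cos(z) + C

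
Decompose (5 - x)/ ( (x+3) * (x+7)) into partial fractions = -3/(x + 7) + 2/(x + 3)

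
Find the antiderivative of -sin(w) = cos(w) + C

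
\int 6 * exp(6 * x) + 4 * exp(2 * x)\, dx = (exp(4*x) + 2)*exp(2*x) + C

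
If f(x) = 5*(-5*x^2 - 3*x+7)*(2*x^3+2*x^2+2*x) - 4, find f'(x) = -250*x^4 - 320*x^3 - 30*x^2 + 80*x + 70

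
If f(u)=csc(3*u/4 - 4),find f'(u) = -3*cot(3*u/4 - 4)*csc(3*u/4 - 4)/4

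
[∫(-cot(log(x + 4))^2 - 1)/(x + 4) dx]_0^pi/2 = -cot(log(4)) + cot(log(pi/2 + 4))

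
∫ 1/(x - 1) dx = log(3 - 3*x) + C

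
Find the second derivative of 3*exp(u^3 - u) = 27*u^4*exp(u^3 - u) - 18*u^2*exp(u^3 - u) + 18*u*exp(u^3 - u) + 3*exp(u^3 - u)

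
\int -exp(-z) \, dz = exp(-z) + C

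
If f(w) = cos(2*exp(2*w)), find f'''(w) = 64*exp(6*w)*sin(2*exp(2*w)) - 96*exp(4*w)*cos(2*exp(2*w)) - 16*exp(2*w)*sin(2*exp(2*w))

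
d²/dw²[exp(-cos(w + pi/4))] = (sin(w + pi/4)^2 + cos(w + pi/4))*exp(-cos(w + pi/4))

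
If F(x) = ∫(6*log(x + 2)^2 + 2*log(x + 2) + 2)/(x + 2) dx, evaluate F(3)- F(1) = -2*log(3)^3 - 2*log(3) - log(3)^2 + log(5)^2 + 2*log(5) + 2*log(5)^3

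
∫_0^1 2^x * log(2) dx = 1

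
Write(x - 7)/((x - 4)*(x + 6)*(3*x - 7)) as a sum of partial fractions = 42/(125*(3*x - 7)) - 13/(250*(x + 6)) - 3/(50*(x - 4))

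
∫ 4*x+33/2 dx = 2*x^2 + 33*x/2 + C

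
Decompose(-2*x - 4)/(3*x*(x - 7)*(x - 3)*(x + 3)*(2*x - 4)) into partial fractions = 1/(2700*(x + 3)) - 2/(75*(x - 2)) + 5/(216*(x - 3)) - 3/(1400*(x - 7)) + 1/(189*x)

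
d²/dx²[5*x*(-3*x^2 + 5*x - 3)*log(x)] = (-90*x^2*log(x) - 75*x^2 + 50*x*log(x) + 75*x - 15)/x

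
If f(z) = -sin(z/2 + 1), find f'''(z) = cos(z/2 + 1)/8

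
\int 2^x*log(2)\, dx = 2^x + C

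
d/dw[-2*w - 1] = -2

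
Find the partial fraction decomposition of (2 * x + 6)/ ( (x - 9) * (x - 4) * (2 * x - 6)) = 1/(x - 3) - 7/(5*(x - 4)) + 2/(5*(x - 9))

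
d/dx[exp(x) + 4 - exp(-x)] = (exp(2*x) + 1)*exp(-x)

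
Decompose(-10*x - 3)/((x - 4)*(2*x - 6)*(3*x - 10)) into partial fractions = 327/(4*(3*x - 10)) - 33/(2*(x - 3)) - 43/(4*(x - 4))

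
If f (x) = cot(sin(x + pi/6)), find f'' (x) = sin(x + pi/6)*cot(sin(x + pi/6))^2 + sin(x + pi/6) + 2*cos(x + pi/6)^2*cot(sin(x + pi/6))^3 + 2*cos(x + pi/6)^2*cot(sin(x + pi/6))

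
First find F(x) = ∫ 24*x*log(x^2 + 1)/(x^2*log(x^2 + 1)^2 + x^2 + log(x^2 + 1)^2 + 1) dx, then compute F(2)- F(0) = 6*log(1 + log(5)^2)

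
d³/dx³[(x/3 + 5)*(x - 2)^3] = 8*x + 18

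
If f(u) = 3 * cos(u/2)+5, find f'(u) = -3*sin(u/2)/2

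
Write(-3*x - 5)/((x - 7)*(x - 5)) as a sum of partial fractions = 10/(x - 5) - 13/(x - 7)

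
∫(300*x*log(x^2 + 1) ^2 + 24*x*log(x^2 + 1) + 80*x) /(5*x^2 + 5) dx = 2*(25*log(x^2 + 1)^2 + 3*log(x^2 + 1) + 20)*log(x^2 + 1)/5 + C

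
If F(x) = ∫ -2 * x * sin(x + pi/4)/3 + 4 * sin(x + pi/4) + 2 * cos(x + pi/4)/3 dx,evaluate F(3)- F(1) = 10*cos(pi/4 + 1)/3 - 2*cos(pi/4 + 3)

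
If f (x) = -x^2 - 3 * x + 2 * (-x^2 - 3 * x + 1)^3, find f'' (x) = -60*x^4 - 360*x^3 - 576*x^2 - 108*x + 94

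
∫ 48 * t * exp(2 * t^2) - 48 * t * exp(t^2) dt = 12*(exp(t^2) - 2)*exp(t^2) + C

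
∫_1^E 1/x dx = 1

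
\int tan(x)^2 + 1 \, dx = tan(x) + C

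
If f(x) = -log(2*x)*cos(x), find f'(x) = (x*log(x)*sin(x) + x*log(2)*sin(x) - cos(x))/x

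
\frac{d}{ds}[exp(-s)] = -exp(-s)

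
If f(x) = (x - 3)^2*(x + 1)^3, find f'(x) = 5*x^4 - 12*x^3 - 18*x^2 + 20*x + 21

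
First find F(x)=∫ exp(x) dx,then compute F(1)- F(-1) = E - exp(-1)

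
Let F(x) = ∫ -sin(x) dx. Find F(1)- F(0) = -1 + cos(1)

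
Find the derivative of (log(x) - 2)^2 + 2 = (2*log(x) - 4)/x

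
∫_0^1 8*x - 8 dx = -4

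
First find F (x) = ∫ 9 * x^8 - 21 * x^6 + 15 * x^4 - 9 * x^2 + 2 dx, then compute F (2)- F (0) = 204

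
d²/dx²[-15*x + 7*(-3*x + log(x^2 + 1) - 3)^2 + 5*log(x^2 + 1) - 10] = (126*x^4 - 84*x^3 - 28*x^2*log(x^2 + 1) + 382*x^2 - 252*x + 28*log(x^2 + 1) + 52)/(x^4 + 2*x^2 + 1)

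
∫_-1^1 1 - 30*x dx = 2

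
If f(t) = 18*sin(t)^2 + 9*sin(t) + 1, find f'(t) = 9*(4*sin(t) + 1)*cos(t)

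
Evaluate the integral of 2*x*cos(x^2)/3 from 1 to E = -sin(1)/3 + sin(exp(2))/3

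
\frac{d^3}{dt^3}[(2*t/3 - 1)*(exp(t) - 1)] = 2*t*exp(t)/3 + exp(t)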